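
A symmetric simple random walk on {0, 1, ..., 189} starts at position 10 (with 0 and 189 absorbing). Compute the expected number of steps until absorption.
E[τ | X_0 = 10] = 1790

Let v_k = E[τ | X_0 = k]. Boundary: v_0 = v_189 = 0. Recurrence: v_k = 1 + (v_{k-1} + v_{k+1})/2 for 1 ≤ k ≤ 188. The particular solution to v_k − (v_{k-1} + v_{k+1})/2 = 1 is v_k = −k^2. Adding homogeneous solution A + B k and matching boundaries gives v_k = k (189 − k). Substituting k = 10: v_10 = 10 · 179 = 1790.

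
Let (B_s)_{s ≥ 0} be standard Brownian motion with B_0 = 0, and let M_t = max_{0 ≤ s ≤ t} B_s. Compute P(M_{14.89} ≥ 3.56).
P(M_{14.89} ≥ 3.56) = 2·P(B_{14.89} ≥ 3.56) = 2(1 − Φ(3.56/√14.89)) ≈ 0.3562

By the reflection principle for Brownian motion, P(M_t ≥ a) = 2 · P(B_t ≥ a) for a ≥ 0. Since B_t ~ N(0, t), P(B_t ≥ 3.56) = 1 − Φ(3.56/√t) = 1 − Φ(3.56/√14.89) = 1 − Φ(0.9226). So
  P(M_{14.89} ≥ 3.56) = 2(1 − Φ(0.9226)) ≈ 0.3562.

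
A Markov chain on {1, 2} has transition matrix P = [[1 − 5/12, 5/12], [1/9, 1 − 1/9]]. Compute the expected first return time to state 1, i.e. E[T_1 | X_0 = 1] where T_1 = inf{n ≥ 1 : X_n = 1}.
E[T_1 | X_0 = 1] = 1/π_1 = 19/4

For an irreducible recurrent Markov chain with stationary distribution π, E[T_i | X_0 = i] = 1/π_i (Kac's formula). Here π_1 = (1/9)/(5/12 + 1/9) = (1/9)/(19/36) = 4/19, so E[T_1 | X_0 = 1] = 1/π_1 = (5/12 + 1/9)/(1/9) = (19/36)/(1/9) = 19/4.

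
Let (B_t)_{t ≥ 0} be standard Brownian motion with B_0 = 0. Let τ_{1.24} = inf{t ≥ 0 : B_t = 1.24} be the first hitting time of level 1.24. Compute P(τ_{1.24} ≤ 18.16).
P(τ_{1.24} ≤ 18.16) = 2(1 − Φ(1.24/√18.16)) = 2(1 − Φ(0.2910)) ≈ 0.7711

By the reflection principle for standard BM, P(τ_b ≤ t) = 2 · P(B_t ≥ b). Since B_t ~ N(0, t), P(B_t ≥ 1.24) = 1 − Φ(1.24/√t) = 1 − Φ(1.24/√18.16) = 1 − Φ(0.2910) ≈ 0.38553. Doubling: P(τ_{1.24} ≤ 18.16) ≈ 2 · 0.38553 = 0.77106 ≈ 0.7711.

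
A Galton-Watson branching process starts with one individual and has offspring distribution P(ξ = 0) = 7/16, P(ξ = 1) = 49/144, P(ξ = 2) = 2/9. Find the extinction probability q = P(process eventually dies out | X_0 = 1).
q = 1

Mean offspring μ = 0·7/16 + 1·49/144 + 2·2/9 = 113/144 ≤ 1. For μ ≤ 1 with offspring not concentrated at 1, the Galton-Watson process goes extinct almost surely, so q = 1.
(Algebraic check: The pgf is f(s) = 7/16 + 49/144·s + 2/9·s². The extinction probability q is the smallest fixed point of f in [0, 1]. Setting s = f(s):
  2/9·s² + (49/144 − 1)·s + 7/16 = 0
  2/9·s² − (7/16 + 2/9)·s + 7/16 = 0
which factors as (s − 1)·(2/9·s − 7/16) = 0, giving roots s = 1 and s = (7/16)/(2/9) = 63/32. Since 63/32 ≥ 1, the smallest root in [0, 1] is s = 1.)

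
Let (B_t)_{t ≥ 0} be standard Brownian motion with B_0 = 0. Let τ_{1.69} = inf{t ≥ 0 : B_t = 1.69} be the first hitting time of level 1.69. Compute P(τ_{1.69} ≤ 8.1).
P(τ_{1.69} ≤ 8.1) = 2(1 − Φ(1.69/√8.1)) = 2(1 − Φ(0.5938)) ≈ 0.5526

By the reflection principle for standard BM, P(τ_b ≤ t) = 2 · P(B_t ≥ b). Since B_t ~ N(0, t), P(B_t ≥ 1.69) = 1 − Φ(1.69/√t) = 1 − Φ(1.69/√8.1) = 1 − Φ(0.5938) ≈ 0.27632. Doubling: P(τ_{1.69} ≤ 8.1) ≈ 2 · 0.27632 = 0.55264 ≈ 0.5526.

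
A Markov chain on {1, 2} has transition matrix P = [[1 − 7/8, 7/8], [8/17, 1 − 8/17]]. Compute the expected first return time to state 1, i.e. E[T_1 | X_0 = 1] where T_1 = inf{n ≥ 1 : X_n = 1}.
E[T_1 | X_0 = 1] = 1/π_1 = 183/64

For an irreducible recurrent Markov chain with stationary distribution π, E[T_i | X_0 = i] = 1/π_i (Kac's formula). Here π_1 = (8/17)/(7/8 + 8/17) = (8/17)/(183/136) = 64/183, so E[T_1 | X_0 = 1] = 1/π_1 = (7/8 + 8/17)/(8/17) = (183/136)/(8/17) = 183/64.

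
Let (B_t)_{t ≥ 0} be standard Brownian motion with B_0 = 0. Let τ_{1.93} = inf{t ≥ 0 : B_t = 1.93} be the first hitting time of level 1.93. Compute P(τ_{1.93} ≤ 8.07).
P(τ_{1.93} ≤ 8.07) = 2(1 − Φ(1.93/√8.07)) = 2(1 − Φ(0.6794)) ≈ 0.4969

By the reflection principle for standard BM, P(τ_b ≤ t) = 2 · P(B_t ≥ b). Since B_t ~ N(0, t), P(B_t ≥ 1.93) = 1 − Φ(1.93/√t) = 1 − Φ(1.93/√8.07) = 1 − Φ(0.6794) ≈ 0.24844. Doubling: P(τ_{1.93} ≤ 8.07) ≈ 2 · 0.24844 = 0.49688 ≈ 0.4969.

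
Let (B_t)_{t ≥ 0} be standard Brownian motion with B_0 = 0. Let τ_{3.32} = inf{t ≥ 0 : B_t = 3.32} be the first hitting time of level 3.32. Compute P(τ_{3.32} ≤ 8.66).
P(τ_{3.32} ≤ 8.66) = 2(1 − Φ(3.32/√8.66)) = 2(1 − Φ(1.1282)) ≈ 0.2592

By the reflection principle for standard BM, P(τ_b ≤ t) = 2 · P(B_t ≥ b). Since B_t ~ N(0, t), P(B_t ≥ 3.32) = 1 − Φ(3.32/√t) = 1 − Φ(3.32/√8.66) = 1 − Φ(1.1282) ≈ 0.12962. Doubling: P(τ_{3.32} ≤ 8.66) ≈ 2 · 0.12962 = 0.25924 ≈ 0.2592.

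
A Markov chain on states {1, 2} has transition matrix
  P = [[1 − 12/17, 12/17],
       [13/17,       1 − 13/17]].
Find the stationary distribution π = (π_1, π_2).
π_1 = 13/25, π_2 = 12/25

Solve πP = π with π_1 + π_2 = 1. From πP = π: π_1 · (1 − 12/17) + π_2 · 13/17 = π_1 ⇒ π_2 · 13/17 = π_1 · 12/17 ⇒ π_2/π_1 = (12/17)/(13/17) = 12/13. Together with π_1 + π_2 = 1:
  π_1 = (13/17)/(12/17 + 13/17) = (13/17)/(25/17) = 13/25,
  π_2 = (12/17)/(12/17 + 13/17) = (12/17)/(25/17) = 12/25.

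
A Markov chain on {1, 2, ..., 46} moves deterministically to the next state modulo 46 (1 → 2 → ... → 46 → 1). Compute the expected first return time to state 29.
E[T_29 | X_0 = 29] = 46

The chain cycles deterministically, so starting at state 29 it returns in exactly 46 steps. Equivalently, the stationary distribution is uniform π_j = 1/46 for every state j, so by Kac's formula E[T_29] = 1/π_29 = 46.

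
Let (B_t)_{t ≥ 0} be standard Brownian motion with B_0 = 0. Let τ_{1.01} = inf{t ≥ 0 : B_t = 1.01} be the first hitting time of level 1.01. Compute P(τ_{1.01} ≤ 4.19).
P(τ_{1.01} ≤ 4.19) = 2(1 − Φ(1.01/√4.19)) = 2(1 − Φ(0.4934)) ≈ 0.6217

By the reflection principle for standard BM, P(τ_b ≤ t) = 2 · P(B_t ≥ b). Since B_t ~ N(0, t), P(B_t ≥ 1.01) = 1 − Φ(1.01/√t) = 1 − Φ(1.01/√4.19) = 1 − Φ(0.4934) ≈ 0.31086. Doubling: P(τ_{1.01} ≤ 4.19) ≈ 2 · 0.31086 = 0.62172 ≈ 0.6217.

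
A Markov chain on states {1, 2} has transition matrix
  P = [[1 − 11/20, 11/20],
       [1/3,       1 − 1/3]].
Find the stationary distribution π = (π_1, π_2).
π_1 = 20/53, π_2 = 33/53

Solve πP = π with π_1 + π_2 = 1. From πP = π: π_1 · (1 − 11/20) + π_2 · 1/3 = π_1 ⇒ π_2 · 1/3 = π_1 · 11/20 ⇒ π_2/π_1 = (11/20)/(1/3) = 33/20. Together with π_1 + π_2 = 1:
  π_1 = (1/3)/(11/20 + 1/3) = (1/3)/(53/60) = 20/53,
  π_2 = (11/20)/(11/20 + 1/3) = (11/20)/(53/60) = 33/53.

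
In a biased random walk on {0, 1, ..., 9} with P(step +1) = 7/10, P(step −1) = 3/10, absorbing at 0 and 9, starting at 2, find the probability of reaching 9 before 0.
P(hit 9 before 0) = (1 − (3/7)^2) / (1 − (3/7)^9) = 8235430/10083481

Let u_k denote P(reach 9 before 0 | start at k). Boundary: u_0 = 0, u_9 = 1. Recurrence: u_k = 7/10·u_{k+1} + 3/10·u_{k-1} for 1 ≤ k ≤ 8. Try u_k = A + B·r^k with r = q/p = (3/10)/(7/10) = 3/7. Substitution satisfies the recurrence; boundary conditions give:
  u_k = (1 − r^k) / (1 − r^N) = (1 − (3/7)^2) / (1 − (3/7)^9) = 8235430/10083481.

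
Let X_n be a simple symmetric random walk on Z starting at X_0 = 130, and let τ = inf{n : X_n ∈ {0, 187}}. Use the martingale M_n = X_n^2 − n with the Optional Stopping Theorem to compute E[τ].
E[τ] = 7410

M_n = X_n^2 − n is a martingale (since E[X_{n+1}^2 | F_n] = X_n^2 + 1). By OST (τ has finite mean in a bounded region), E[M_τ] = E[M_0] = X_0^2 − 0 = 130^2 = 16900. Also E[M_τ] = E[X_τ^2] − E[τ]. The walk exits at 0 or 187, with P(hit 187 first) = 130/187, so E[X_τ^2] = 187^2 · 130/187 + 0 = 24310. Thus E[τ] = E[X_τ^2] − E[M_τ] = 24310 − 16900 = 7410 = 130(187 − 130) = 7410.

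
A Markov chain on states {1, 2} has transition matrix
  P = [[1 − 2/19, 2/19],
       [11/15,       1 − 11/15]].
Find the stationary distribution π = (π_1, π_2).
π_1 = 209/239, π_2 = 30/239

Solve πP = π with π_1 + π_2 = 1. From πP = π: π_1 · (1 − 2/19) + π_2 · 11/15 = π_1 ⇒ π_2 · 11/15 = π_1 · 2/19 ⇒ π_2/π_1 = (2/19)/(11/15) = 30/209. Together with π_1 + π_2 = 1:
  π_1 = (11/15)/(2/19 + 11/15) = (11/15)/(239/285) = 209/239,
  π_2 = (2/19)/(2/19 + 11/15) = (2/19)/(239/285) = 30/239.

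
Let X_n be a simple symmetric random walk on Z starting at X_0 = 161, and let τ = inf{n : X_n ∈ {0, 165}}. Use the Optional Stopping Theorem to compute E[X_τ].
E[X_τ] = 161

X_n is a martingale and τ is a bounded-mean stopping time (indeed τ is finite a.s. with bounded expectation since the walk is in a bounded region). By the OST, E[X_τ] = E[X_0] = 161. Equivalently: E[X_τ] = 165 · P(hit 165 first) + 0 · P(hit 0 first) = 165 · (161/165) = 161.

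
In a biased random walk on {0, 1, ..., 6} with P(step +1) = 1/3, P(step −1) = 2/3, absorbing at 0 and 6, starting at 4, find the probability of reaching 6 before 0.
P(hit 6 before 0) = (1 − (2)^4) / (1 − (2)^6) = 5/21

Let u_k denote P(reach 6 before 0 | start at k). Boundary: u_0 = 0, u_6 = 1. Recurrence: u_k = 1/3·u_{k+1} + 2/3·u_{k-1} for 1 ≤ k ≤ 5. Try u_k = A + B·r^k with r = q/p = (2/3)/(1/3) = 2. Substitution satisfies the recurrence; boundary conditions give:
  u_k = (1 − r^k) / (1 − r^N) = (1 − (2)^4) / (1 − (2)^6) = 5/21.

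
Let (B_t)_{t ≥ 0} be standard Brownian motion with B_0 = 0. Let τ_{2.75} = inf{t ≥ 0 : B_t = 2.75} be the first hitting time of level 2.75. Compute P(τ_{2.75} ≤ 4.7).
P(τ_{2.75} ≤ 4.7) = 2(1 − Φ(2.75/√4.7)) = 2(1 − Φ(1.2685)) ≈ 0.2046

By the reflection principle for standard BM, P(τ_b ≤ t) = 2 · P(B_t ≥ b). Since B_t ~ N(0, t), P(B_t ≥ 2.75) = 1 − Φ(2.75/√t) = 1 − Φ(2.75/√4.7) = 1 − Φ(1.2685) ≈ 0.10231. Doubling: P(τ_{2.75} ≤ 4.7) ≈ 2 · 0.10231 = 0.20462 ≈ 0.2046.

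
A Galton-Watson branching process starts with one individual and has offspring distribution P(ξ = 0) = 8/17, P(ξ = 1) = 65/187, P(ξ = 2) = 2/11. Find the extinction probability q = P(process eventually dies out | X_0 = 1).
q = 1

Mean offspring μ = 0·8/17 + 1·65/187 + 2·2/11 = 133/187 ≤ 1. For μ ≤ 1 with offspring not concentrated at 1, the Galton-Watson process goes extinct almost surely, so q = 1.
(Algebraic check: The pgf is f(s) = 8/17 + 65/187·s + 2/11·s². The extinction probability q is the smallest fixed point of f in [0, 1]. Setting s = f(s):
  2/11·s² + (65/187 − 1)·s + 8/17 = 0
  2/11·s² − (8/17 + 2/11)·s + 8/17 = 0
which factors as (s − 1)·(2/11·s − 8/17) = 0, giving roots s = 1 and s = (8/17)/(2/11) = 44/17. Since 44/17 ≥ 1, the smallest root in [0, 1] is s = 1.)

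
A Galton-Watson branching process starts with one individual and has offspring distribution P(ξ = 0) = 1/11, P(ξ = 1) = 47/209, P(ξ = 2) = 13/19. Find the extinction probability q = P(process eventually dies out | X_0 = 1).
q = 19/143

The pgf is f(s) = 1/11 + 47/209·s + 13/19·s². The extinction probability q is the smallest fixed point of f in [0, 1]. Setting s = f(s):
  13/19·s² + (47/209 − 1)·s + 1/11 = 0
  13/19·s² − (1/11 + 13/19)·s + 1/11 = 0
which factors as (s − 1)·(13/19·s − 1/11) = 0, giving roots s = 1 and s = (1/11)/(13/19) = 19/143.
Mean offspring μ = 47/209 + 2·13/19 = 333/209 > 1 (supercritical), so q < 1. The extinction probability is the smaller root: q = (1/11)/(13/19) = 19/143.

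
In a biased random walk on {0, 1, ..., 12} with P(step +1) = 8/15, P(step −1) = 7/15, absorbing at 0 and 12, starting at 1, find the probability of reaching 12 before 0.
P(hit 12 before 0) = (1 − (7/8)^1) / (1 − (7/8)^12) = 8589934592/54878189535

Let u_k denote P(reach 12 before 0 | start at k). Boundary: u_0 = 0, u_12 = 1. Recurrence: u_k = 8/15·u_{k+1} + 7/15·u_{k-1} for 1 ≤ k ≤ 11. Try u_k = A + B·r^k with r = q/p = (7/15)/(8/15) = 7/8. Substitution satisfies the recurrence; boundary conditions give:
  u_k = (1 − r^k) / (1 − r^N) = (1 − (7/8)^1) / (1 − (7/8)^12) = 8589934592/54878189535.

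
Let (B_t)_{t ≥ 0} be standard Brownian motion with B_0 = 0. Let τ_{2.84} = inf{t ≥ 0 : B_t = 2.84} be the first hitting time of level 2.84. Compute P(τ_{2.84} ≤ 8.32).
P(τ_{2.84} ≤ 8.32) = 2(1 − Φ(2.84/√8.32)) = 2(1 − Φ(0.9846)) ≈ 0.3248

By the reflection principle for standard BM, P(τ_b ≤ t) = 2 · P(B_t ≥ b). Since B_t ~ N(0, t), P(B_t ≥ 2.84) = 1 − Φ(2.84/√t) = 1 − Φ(2.84/√8.32) = 1 − Φ(0.9846) ≈ 0.16241. Doubling: P(τ_{2.84} ≤ 8.32) ≈ 2 · 0.16241 = 0.32482 ≈ 0.3248.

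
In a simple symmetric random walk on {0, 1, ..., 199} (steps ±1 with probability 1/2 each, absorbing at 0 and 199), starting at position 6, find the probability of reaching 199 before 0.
P(hit 199 before 0) = 6/199

Let u_k = P(hit 199 before 0 | start at k). Then u_0 = 0, u_199 = 1, and u_k = u_{k-1}/2 + u_{k+1}/2 for 1 ≤ k ≤ 198. This harmonic recurrence is solved by u_k = k/199, giving u_6 = 6/199.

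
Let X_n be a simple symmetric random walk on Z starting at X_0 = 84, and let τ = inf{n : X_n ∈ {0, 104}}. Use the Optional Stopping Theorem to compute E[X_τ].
E[X_τ] = 84

X_n is a martingale and τ is a bounded-mean stopping time (indeed τ is finite a.s. with bounded expectation since the walk is in a bounded region). By the OST, E[X_τ] = E[X_0] = 84. Equivalently: E[X_τ] = 104 · P(hit 104 first) + 0 · P(hit 0 first) = 104 · (84/104) = 84.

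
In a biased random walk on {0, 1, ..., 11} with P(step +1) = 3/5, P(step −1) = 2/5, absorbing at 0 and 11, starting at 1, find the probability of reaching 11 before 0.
P(hit 11 before 0) = (1 − (2/3)^1) / (1 − (2/3)^11) = 59049/175099

Let u_k denote P(reach 11 before 0 | start at k). Boundary: u_0 = 0, u_11 = 1. Recurrence: u_k = 3/5·u_{k+1} + 2/5·u_{k-1} for 1 ≤ k ≤ 10. Try u_k = A + B·r^k with r = q/p = (2/5)/(3/5) = 2/3. Substitution satisfies the recurrence; boundary conditions give:
  u_k = (1 − r^k) / (1 − r^N) = (1 − (2/3)^1) / (1 − (2/3)^11) = 59049/175099.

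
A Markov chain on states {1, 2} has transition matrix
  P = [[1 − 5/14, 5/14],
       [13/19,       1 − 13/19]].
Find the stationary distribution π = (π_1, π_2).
π_1 = 182/277, π_2 = 95/277

Solve πP = π with π_1 + π_2 = 1. From πP = π: π_1 · (1 − 5/14) + π_2 · 13/19 = π_1 ⇒ π_2 · 13/19 = π_1 · 5/14 ⇒ π_2/π_1 = (5/14)/(13/19) = 95/182. Together with π_1 + π_2 = 1:
  π_1 = (13/19)/(5/14 + 13/19) = (13/19)/(277/266) = 182/277,
  π_2 = (5/14)/(5/14 + 13/19) = (5/14)/(277/266) = 95/277.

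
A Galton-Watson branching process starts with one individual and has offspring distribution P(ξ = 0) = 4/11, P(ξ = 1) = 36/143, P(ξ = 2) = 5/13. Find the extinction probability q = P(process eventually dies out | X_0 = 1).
q = 52/55

The pgf is f(s) = 4/11 + 36/143·s + 5/13·s². The extinction probability q is the smallest fixed point of f in [0, 1]. Setting s = f(s):
  5/13·s² + (36/143 − 1)·s + 4/11 = 0
  5/13·s² − (4/11 + 5/13)·s + 4/11 = 0
which factors as (s − 1)·(5/13·s − 4/11) = 0, giving roots s = 1 and s = (4/11)/(5/13) = 52/55.
Mean offspring μ = 36/143 + 2·5/13 = 146/143 > 1 (supercritical), so q < 1. The extinction probability is the smaller root: q = (4/11)/(5/13) = 52/55.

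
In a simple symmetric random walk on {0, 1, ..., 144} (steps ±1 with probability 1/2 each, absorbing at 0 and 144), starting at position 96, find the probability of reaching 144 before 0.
P(hit 144 before 0) = 96/144 = 2/3

Let u_k = P(hit 144 before 0 | start at k). Then u_0 = 0, u_144 = 1, and u_k = u_{k-1}/2 + u_{k+1}/2 for 1 ≤ k ≤ 143. This harmonic recurrence is solved by u_k = k/144, giving u_96 = 96/144 = 2/3.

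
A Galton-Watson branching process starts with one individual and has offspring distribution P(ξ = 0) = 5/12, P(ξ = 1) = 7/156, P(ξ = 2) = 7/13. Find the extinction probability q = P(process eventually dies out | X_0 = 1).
q = 65/84

The pgf is f(s) = 5/12 + 7/156·s + 7/13·s². The extinction probability q is the smallest fixed point of f in [0, 1]. Setting s = f(s):
  7/13·s² + (7/156 − 1)·s + 5/12 = 0
  7/13·s² − (5/12 + 7/13)·s + 5/12 = 0
which factors as (s − 1)·(7/13·s − 5/12) = 0, giving roots s = 1 and s = (5/12)/(7/13) = 65/84.
Mean offspring μ = 7/156 + 2·7/13 = 175/156 > 1 (supercritical), so q < 1. The extinction probability is the smaller root: q = (5/12)/(7/13) = 65/84.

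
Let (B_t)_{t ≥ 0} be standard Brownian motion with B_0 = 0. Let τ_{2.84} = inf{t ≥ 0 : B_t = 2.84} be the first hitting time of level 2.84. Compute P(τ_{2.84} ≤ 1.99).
P(τ_{2.84} ≤ 1.99) = 2(1 − Φ(2.84/√1.99)) = 2(1 − Φ(2.0132)) ≈ 0.0441

By the reflection principle for standard BM, P(τ_b ≤ t) = 2 · P(B_t ≥ b). Since B_t ~ N(0, t), P(B_t ≥ 2.84) = 1 − Φ(2.84/√t) = 1 − Φ(2.84/√1.99) = 1 − Φ(2.0132) ≈ 0.02205. Doubling: P(τ_{2.84} ≤ 1.99) ≈ 2 · 0.02205 = 0.04410 ≈ 0.0441.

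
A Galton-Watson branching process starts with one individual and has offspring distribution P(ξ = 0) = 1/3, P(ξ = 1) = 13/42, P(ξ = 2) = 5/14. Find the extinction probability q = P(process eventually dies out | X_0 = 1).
q = 14/15

The pgf is f(s) = 1/3 + 13/42·s + 5/14·s². The extinction probability q is the smallest fixed point of f in [0, 1]. Setting s = f(s):
  5/14·s² + (13/42 − 1)·s + 1/3 = 0
  5/14·s² − (1/3 + 5/14)·s + 1/3 = 0
which factors as (s − 1)·(5/14·s − 1/3) = 0, giving roots s = 1 and s = (1/3)/(5/14) = 14/15.
Mean offspring μ = 13/42 + 2·5/14 = 43/42 > 1 (supercritical), so q < 1. The extinction probability is the smaller root: q = (1/3)/(5/14) = 14/15.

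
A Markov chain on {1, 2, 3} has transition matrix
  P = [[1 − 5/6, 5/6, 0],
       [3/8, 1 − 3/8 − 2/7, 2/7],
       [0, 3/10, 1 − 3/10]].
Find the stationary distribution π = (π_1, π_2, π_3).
π = (189/1009, 420/1009, 400/1009)

This is a birth-death chain on three states, which satisfies detailed balance: π_1 · P_{12} = π_2 · P_{21} and π_2 · P_{23} = π_3 · P_{32}.
From π_1 · 5/6 = π_2 · 3/8: π_2/π_1 = (5/6)/(3/8) = 20/9.
From π_2 · 2/7 = π_3 · 3/10: π_3/π_2 = (2/7)/(3/10) = 20/21.
Take π_1 proportional to 1; then unnormalized π = (1, 20/9, 400/189). Normalize by dividing by the sum 1009/189:
  π = (189/1009, 420/1009, 400/1009).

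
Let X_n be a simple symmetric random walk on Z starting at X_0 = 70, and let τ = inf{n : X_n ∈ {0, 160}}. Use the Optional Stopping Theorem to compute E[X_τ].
E[X_τ] = 70

X_n is a martingale and τ is a bounded-mean stopping time (indeed τ is finite a.s. with bounded expectation since the walk is in a bounded region). By the OST, E[X_τ] = E[X_0] = 70. Equivalently: E[X_τ] = 160 · P(hit 160 first) + 0 · P(hit 0 first) = 160 · (70/160) = 70.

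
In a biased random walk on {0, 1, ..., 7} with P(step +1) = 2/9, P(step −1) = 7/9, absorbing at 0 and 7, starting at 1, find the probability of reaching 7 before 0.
P(hit 7 before 0) = (1 − (7/2)^1) / (1 − (7/2)^7) = 64/164683

Let u_k denote P(reach 7 before 0 | start at k). Boundary: u_0 = 0, u_7 = 1. Recurrence: u_k = 2/9·u_{k+1} + 7/9·u_{k-1} for 1 ≤ k ≤ 6. Try u_k = A + B·r^k with r = q/p = (7/9)/(2/9) = 7/2. Substitution satisfies the recurrence; boundary conditions give:
  u_k = (1 − r^k) / (1 − r^N) = (1 − (7/2)^1) / (1 − (7/2)^7) = 64/164683.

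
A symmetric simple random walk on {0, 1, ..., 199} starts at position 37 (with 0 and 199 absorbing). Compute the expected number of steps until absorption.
E[τ | X_0 = 37] = 5994

Let v_k = E[τ | X_0 = k]. Boundary: v_0 = v_199 = 0. Recurrence: v_k = 1 + (v_{k-1} + v_{k+1})/2 for 1 ≤ k ≤ 198. The particular solution to v_k − (v_{k-1} + v_{k+1})/2 = 1 is v_k = −k^2. Adding homogeneous solution A + B k and matching boundaries gives v_k = k (199 − k). Substituting k = 37: v_37 = 37 · 162 = 5994.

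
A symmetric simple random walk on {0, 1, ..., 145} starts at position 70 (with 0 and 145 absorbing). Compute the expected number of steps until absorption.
E[τ | X_0 = 70] = 5250

Let v_k = E[τ | X_0 = k]. Boundary: v_0 = v_145 = 0. Recurrence: v_k = 1 + (v_{k-1} + v_{k+1})/2 for 1 ≤ k ≤ 144. The particular solution to v_k − (v_{k-1} + v_{k+1})/2 = 1 is v_k = −k^2. Adding homogeneous solution A + B k and matching boundaries gives v_k = k (145 − k). Substituting k = 70: v_70 = 70 · 75 = 5250.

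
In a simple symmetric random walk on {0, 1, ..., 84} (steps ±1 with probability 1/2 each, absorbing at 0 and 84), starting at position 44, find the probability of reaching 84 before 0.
P(hit 84 before 0) = 44/84 = 11/21

Let u_k = P(hit 84 before 0 | start at k). Then u_0 = 0, u_84 = 1, and u_k = u_{k-1}/2 + u_{k+1}/2 for 1 ≤ k ≤ 83. This harmonic recurrence is solved by u_k = k/84, giving u_44 = 44/84 = 11/21.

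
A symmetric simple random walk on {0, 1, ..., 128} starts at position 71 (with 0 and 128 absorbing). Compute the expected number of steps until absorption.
E[τ | X_0 = 71] = 4047

Let v_k = E[τ | X_0 = k]. Boundary: v_0 = v_128 = 0. Recurrence: v_k = 1 + (v_{k-1} + v_{k+1})/2 for 1 ≤ k ≤ 127. The particular solution to v_k − (v_{k-1} + v_{k+1})/2 = 1 is v_k = −k^2. Adding homogeneous solution A + B k and matching boundaries gives v_k = k (128 − k). Substituting k = 71: v_71 = 71 · 57 = 4047.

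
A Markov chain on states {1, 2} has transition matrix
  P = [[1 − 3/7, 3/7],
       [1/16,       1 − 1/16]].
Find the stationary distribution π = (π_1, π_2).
π_1 = 7/55, π_2 = 48/55

Solve πP = π with π_1 + π_2 = 1. From πP = π: π_1 · (1 − 3/7) + π_2 · 1/16 = π_1 ⇒ π_2 · 1/16 = π_1 · 3/7 ⇒ π_2/π_1 = (3/7)/(1/16) = 48/7. Together with π_1 + π_2 = 1:
  π_1 = (1/16)/(3/7 + 1/16) = (1/16)/(55/112) = 7/55,
  π_2 = (3/7)/(3/7 + 1/16) = (3/7)/(55/112) = 48/55.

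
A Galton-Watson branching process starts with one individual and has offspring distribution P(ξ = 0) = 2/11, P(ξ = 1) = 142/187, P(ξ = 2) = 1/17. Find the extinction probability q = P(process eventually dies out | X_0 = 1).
q = 1

Mean offspring μ = 0·2/11 + 1·142/187 + 2·1/17 = 164/187 ≤ 1. For μ ≤ 1 with offspring not concentrated at 1, the Galton-Watson process goes extinct almost surely, so q = 1.
(Algebraic check: The pgf is f(s) = 2/11 + 142/187·s + 1/17·s². The extinction probability q is the smallest fixed point of f in [0, 1]. Setting s = f(s):
  1/17·s² + (142/187 − 1)·s + 2/11 = 0
  1/17·s² − (2/11 + 1/17)·s + 2/11 = 0
which factors as (s − 1)·(1/17·s − 2/11) = 0, giving roots s = 1 and s = (2/11)/(1/17) = 34/11. Since 34/11 ≥ 1, the smallest root in [0, 1] is s = 1.)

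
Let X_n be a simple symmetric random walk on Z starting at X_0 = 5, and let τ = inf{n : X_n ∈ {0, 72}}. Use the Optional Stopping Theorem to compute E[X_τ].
E[X_τ] = 5

X_n is a martingale and τ is a bounded-mean stopping time (indeed τ is finite a.s. with bounded expectation since the walk is in a bounded region). By the OST, E[X_τ] = E[X_0] = 5. Equivalently: E[X_τ] = 72 · P(hit 72 first) + 0 · P(hit 0 first) = 72 · (5/72) = 5.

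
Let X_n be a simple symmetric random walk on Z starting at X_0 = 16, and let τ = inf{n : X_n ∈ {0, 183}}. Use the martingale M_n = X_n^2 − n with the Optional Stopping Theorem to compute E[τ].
E[τ] = 2672

M_n = X_n^2 − n is a martingale (since E[X_{n+1}^2 | F_n] = X_n^2 + 1). By OST (τ has finite mean in a bounded region), E[M_τ] = E[M_0] = X_0^2 − 0 = 16^2 = 256. Also E[M_τ] = E[X_τ^2] − E[τ]. The walk exits at 0 or 183, with P(hit 183 first) = 16/183, so E[X_τ^2] = 183^2 · 16/183 + 0 = 2928. Thus E[τ] = E[X_τ^2] − E[M_τ] = 2928 − 256 = 2672 = 16(183 − 16) = 2672.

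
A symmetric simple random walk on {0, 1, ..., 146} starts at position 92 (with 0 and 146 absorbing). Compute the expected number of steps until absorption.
E[τ | X_0 = 92] = 4968

Let v_k = E[τ | X_0 = k]. Boundary: v_0 = v_146 = 0. Recurrence: v_k = 1 + (v_{k-1} + v_{k+1})/2 for 1 ≤ k ≤ 145. The particular solution to v_k − (v_{k-1} + v_{k+1})/2 = 1 is v_k = −k^2. Adding homogeneous solution A + B k and matching boundaries gives v_k = k (146 − k). Substituting k = 92: v_92 = 92 · 54 = 4968.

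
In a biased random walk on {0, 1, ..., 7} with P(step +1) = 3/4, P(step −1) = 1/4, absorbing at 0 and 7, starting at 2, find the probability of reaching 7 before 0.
P(hit 7 before 0) = (1 − (1/3)^2) / (1 − (1/3)^7) = 972/1093

Let u_k denote P(reach 7 before 0 | start at k). Boundary: u_0 = 0, u_7 = 1. Recurrence: u_k = 3/4·u_{k+1} + 1/4·u_{k-1} for 1 ≤ k ≤ 6. Try u_k = A + B·r^k with r = q/p = (1/4)/(3/4) = 1/3. Substitution satisfies the recurrence; boundary conditions give:
  u_k = (1 − r^k) / (1 − r^N) = (1 − (1/3)^2) / (1 − (1/3)^7) = 972/1093.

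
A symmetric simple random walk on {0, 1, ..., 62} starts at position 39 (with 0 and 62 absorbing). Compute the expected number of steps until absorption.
E[τ | X_0 = 39] = 897

Let v_k = E[τ | X_0 = k]. Boundary: v_0 = v_62 = 0. Recurrence: v_k = 1 + (v_{k-1} + v_{k+1})/2 for 1 ≤ k ≤ 61. The particular solution to v_k − (v_{k-1} + v_{k+1})/2 = 1 is v_k = −k^2. Adding homogeneous solution A + B k and matching boundaries gives v_k = k (62 − k). Substituting k = 39: v_39 = 39 · 23 = 897.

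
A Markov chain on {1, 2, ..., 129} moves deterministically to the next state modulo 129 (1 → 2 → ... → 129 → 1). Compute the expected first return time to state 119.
E[T_119 | X_0 = 119] = 129

The chain cycles deterministically, so starting at state 119 it returns in exactly 129 steps. Equivalently, the stationary distribution is uniform π_j = 1/129 for every state j, so by Kac's formula E[T_119] = 1/π_119 = 129.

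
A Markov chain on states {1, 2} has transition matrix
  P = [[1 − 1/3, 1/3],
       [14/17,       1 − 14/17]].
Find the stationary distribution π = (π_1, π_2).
π_1 = 42/59, π_2 = 17/59

Solve πP = π with π_1 + π_2 = 1. From πP = π: π_1 · (1 − 1/3) + π_2 · 14/17 = π_1 ⇒ π_2 · 14/17 = π_1 · 1/3 ⇒ π_2/π_1 = (1/3)/(14/17) = 17/42. Together with π_1 + π_2 = 1:
  π_1 = (14/17)/(1/3 + 14/17) = (14/17)/(59/51) = 42/59,
  π_2 = (1/3)/(1/3 + 14/17) = (1/3)/(59/51) = 17/59.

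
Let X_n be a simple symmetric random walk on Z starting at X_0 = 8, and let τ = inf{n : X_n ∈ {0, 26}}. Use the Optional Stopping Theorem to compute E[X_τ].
E[X_τ] = 8

X_n is a martingale and τ is a bounded-mean stopping time (indeed τ is finite a.s. with bounded expectation since the walk is in a bounded region). By the OST, E[X_τ] = E[X_0] = 8. Equivalently: E[X_τ] = 26 · P(hit 26 first) + 0 · P(hit 0 first) = 26 · (8/26) = 8.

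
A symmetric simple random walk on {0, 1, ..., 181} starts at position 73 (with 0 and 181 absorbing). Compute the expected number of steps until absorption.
E[τ | X_0 = 73] = 7884

Let v_k = E[τ | X_0 = k]. Boundary: v_0 = v_181 = 0. Recurrence: v_k = 1 + (v_{k-1} + v_{k+1})/2 for 1 ≤ k ≤ 180. The particular solution to v_k − (v_{k-1} + v_{k+1})/2 = 1 is v_k = −k^2. Adding homogeneous solution A + B k and matching boundaries gives v_k = k (181 − k). Substituting k = 73: v_73 = 73 · 108 = 7884.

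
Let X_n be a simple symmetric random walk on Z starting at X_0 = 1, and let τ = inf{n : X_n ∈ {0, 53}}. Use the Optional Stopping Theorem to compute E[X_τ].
E[X_τ] = 1

X_n is a martingale and τ is a bounded-mean stopping time (indeed τ is finite a.s. with bounded expectation since the walk is in a bounded region). By the OST, E[X_τ] = E[X_0] = 1. Equivalently: E[X_τ] = 53 · P(hit 53 first) + 0 · P(hit 0 first) = 53 · (1/53) = 1.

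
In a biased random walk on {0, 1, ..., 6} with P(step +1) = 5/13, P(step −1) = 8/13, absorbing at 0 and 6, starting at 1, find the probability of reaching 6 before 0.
P(hit 6 before 0) = (1 − (8/5)^1) / (1 − (8/5)^6) = 3125/82173

Let u_k denote P(reach 6 before 0 | start at k). Boundary: u_0 = 0, u_6 = 1. Recurrence: u_k = 5/13·u_{k+1} + 8/13·u_{k-1} for 1 ≤ k ≤ 5. Try u_k = A + B·r^k with r = q/p = (8/13)/(5/13) = 8/5. Substitution satisfies the recurrence; boundary conditions give:
  u_k = (1 − r^k) / (1 − r^N) = (1 − (8/5)^1) / (1 − (8/5)^6) = 3125/82173.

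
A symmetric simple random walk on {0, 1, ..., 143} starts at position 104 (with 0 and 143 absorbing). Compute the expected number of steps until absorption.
E[τ | X_0 = 104] = 4056

Let v_k = E[τ | X_0 = k]. Boundary: v_0 = v_143 = 0. Recurrence: v_k = 1 + (v_{k-1} + v_{k+1})/2 for 1 ≤ k ≤ 142. The particular solution to v_k − (v_{k-1} + v_{k+1})/2 = 1 is v_k = −k^2. Adding homogeneous solution A + B k and matching boundaries gives v_k = k (143 − k). Substituting k = 104: v_104 = 104 · 39 = 4056.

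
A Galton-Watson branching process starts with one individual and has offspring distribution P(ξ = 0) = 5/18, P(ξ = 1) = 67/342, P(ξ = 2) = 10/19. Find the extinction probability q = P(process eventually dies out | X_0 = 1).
q = 19/36

The pgf is f(s) = 5/18 + 67/342·s + 10/19·s². The extinction probability q is the smallest fixed point of f in [0, 1]. Setting s = f(s):
  10/19·s² + (67/342 − 1)·s + 5/18 = 0
  10/19·s² − (5/18 + 10/19)·s + 5/18 = 0
which factors as (s − 1)·(10/19·s − 5/18) = 0, giving roots s = 1 and s = (5/18)/(10/19) = 19/36.
Mean offspring μ = 67/342 + 2·10/19 = 427/342 > 1 (supercritical), so q < 1. The extinction probability is the smaller root: q = (5/18)/(10/19) = 19/36.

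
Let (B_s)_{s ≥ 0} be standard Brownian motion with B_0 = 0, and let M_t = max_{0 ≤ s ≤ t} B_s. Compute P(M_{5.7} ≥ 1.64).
P(M_{5.7} ≥ 1.64) = 2·P(B_{5.7} ≥ 1.64) = 2(1 − Φ(1.64/√5.7)) ≈ 0.4921

By the reflection principle for Brownian motion, P(M_t ≥ a) = 2 · P(B_t ≥ a) for a ≥ 0. Since B_t ~ N(0, t), P(B_t ≥ 1.64) = 1 − Φ(1.64/√t) = 1 − Φ(1.64/√5.7) = 1 − Φ(0.6869). So
  P(M_{5.7} ≥ 1.64) = 2(1 − Φ(0.6869)) ≈ 0.4921.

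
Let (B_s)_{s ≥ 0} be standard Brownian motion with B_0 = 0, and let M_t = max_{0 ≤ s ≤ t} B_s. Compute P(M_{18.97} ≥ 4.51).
P(M_{18.97} ≥ 4.51) = 2·P(B_{18.97} ≥ 4.51) = 2(1 − Φ(4.51/√18.97)) ≈ 0.3004

By the reflection principle for Brownian motion, P(M_t ≥ a) = 2 · P(B_t ≥ a) for a ≥ 0. Since B_t ~ N(0, t), P(B_t ≥ 4.51) = 1 − Φ(4.51/√t) = 1 − Φ(4.51/√18.97) = 1 − Φ(1.0355). So
  P(M_{18.97} ≥ 4.51) = 2(1 − Φ(1.0355)) ≈ 0.3004.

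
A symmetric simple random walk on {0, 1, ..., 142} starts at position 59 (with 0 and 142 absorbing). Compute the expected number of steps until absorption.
E[τ | X_0 = 59] = 4897

Let v_k = E[τ | X_0 = k]. Boundary: v_0 = v_142 = 0. Recurrence: v_k = 1 + (v_{k-1} + v_{k+1})/2 for 1 ≤ k ≤ 141. The particular solution to v_k − (v_{k-1} + v_{k+1})/2 = 1 is v_k = −k^2. Adding homogeneous solution A + B k and matching boundaries gives v_k = k (142 − k). Substituting k = 59: v_59 = 59 · 83 = 4897.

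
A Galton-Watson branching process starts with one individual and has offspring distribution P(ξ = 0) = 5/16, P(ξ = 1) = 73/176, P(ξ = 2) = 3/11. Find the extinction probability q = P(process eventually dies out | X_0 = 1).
q = 1

Mean offspring μ = 0·5/16 + 1·73/176 + 2·3/11 = 169/176 ≤ 1. For μ ≤ 1 with offspring not concentrated at 1, the Galton-Watson process goes extinct almost surely, so q = 1.
(Algebraic check: The pgf is f(s) = 5/16 + 73/176·s + 3/11·s². The extinction probability q is the smallest fixed point of f in [0, 1]. Setting s = f(s):
  3/11·s² + (73/176 − 1)·s + 5/16 = 0
  3/11·s² − (5/16 + 3/11)·s + 5/16 = 0
which factors as (s − 1)·(3/11·s − 5/16) = 0, giving roots s = 1 and s = (5/16)/(3/11) = 55/48. Since 55/48 ≥ 1, the smallest root in [0, 1] is s = 1.)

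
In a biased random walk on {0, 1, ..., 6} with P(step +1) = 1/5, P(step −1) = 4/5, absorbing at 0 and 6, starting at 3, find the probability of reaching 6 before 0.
P(hit 6 before 0) = (1 − (4)^3) / (1 − (4)^6) = 1/65

Let u_k denote P(reach 6 before 0 | start at k). Boundary: u_0 = 0, u_6 = 1. Recurrence: u_k = 1/5·u_{k+1} + 4/5·u_{k-1} for 1 ≤ k ≤ 5. Try u_k = A + B·r^k with r = q/p = (4/5)/(1/5) = 4. Substitution satisfies the recurrence; boundary conditions give:
  u_k = (1 − r^k) / (1 − r^N) = (1 − (4)^3) / (1 − (4)^6) = 1/65.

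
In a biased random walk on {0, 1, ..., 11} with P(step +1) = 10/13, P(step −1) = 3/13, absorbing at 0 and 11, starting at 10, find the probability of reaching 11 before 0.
P(hit 11 before 0) = (1 − (3/10)^10) / (1 − (3/10)^11) = 14285629930/14285688979

Let u_k denote P(reach 11 before 0 | start at k). Boundary: u_0 = 0, u_11 = 1. Recurrence: u_k = 10/13·u_{k+1} + 3/13·u_{k-1} for 1 ≤ k ≤ 10. Try u_k = A + B·r^k with r = q/p = (3/13)/(10/13) = 3/10. Substitution satisfies the recurrence; boundary conditions give:
  u_k = (1 − r^k) / (1 − r^N) = (1 − (3/10)^10) / (1 − (3/10)^11) = 14285629930/14285688979.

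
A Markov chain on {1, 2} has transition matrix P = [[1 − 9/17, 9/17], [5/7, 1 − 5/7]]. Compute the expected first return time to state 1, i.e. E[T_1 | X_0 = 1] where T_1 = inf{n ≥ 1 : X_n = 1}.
E[T_1 | X_0 = 1] = 1/π_1 = 148/85

For an irreducible recurrent Markov chain with stationary distribution π, E[T_i | X_0 = i] = 1/π_i (Kac's formula). Here π_1 = (5/7)/(9/17 + 5/7) = (5/7)/(148/119) = 85/148, so E[T_1 | X_0 = 1] = 1/π_1 = (9/17 + 5/7)/(5/7) = (148/119)/(5/7) = 148/85.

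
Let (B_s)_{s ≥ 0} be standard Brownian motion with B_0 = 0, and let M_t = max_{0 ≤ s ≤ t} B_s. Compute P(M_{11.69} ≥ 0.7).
P(M_{11.69} ≥ 0.7) = 2·P(B_{11.69} ≥ 0.7) = 2(1 − Φ(0.7/√11.69)) ≈ 0.8378

By the reflection principle for Brownian motion, P(M_t ≥ a) = 2 · P(B_t ≥ a) for a ≥ 0. Since B_t ~ N(0, t), P(B_t ≥ 0.7) = 1 − Φ(0.7/√t) = 1 − Φ(0.7/√11.69) = 1 − Φ(0.2047). So
  P(M_{11.69} ≥ 0.7) = 2(1 − Φ(0.2047)) ≈ 0.8378.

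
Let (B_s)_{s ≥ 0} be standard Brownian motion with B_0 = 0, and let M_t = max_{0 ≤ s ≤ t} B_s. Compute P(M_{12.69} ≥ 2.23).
P(M_{12.69} ≥ 2.23) = 2·P(B_{12.69} ≥ 2.23) = 2(1 − Φ(2.23/√12.69)) ≈ 0.5313

By the reflection principle for Brownian motion, P(M_t ≥ a) = 2 · P(B_t ≥ a) for a ≥ 0. Since B_t ~ N(0, t), P(B_t ≥ 2.23) = 1 − Φ(2.23/√t) = 1 − Φ(2.23/√12.69) = 1 − Φ(0.6260). So
  P(M_{12.69} ≥ 2.23) = 2(1 − Φ(0.6260)) ≈ 0.5313.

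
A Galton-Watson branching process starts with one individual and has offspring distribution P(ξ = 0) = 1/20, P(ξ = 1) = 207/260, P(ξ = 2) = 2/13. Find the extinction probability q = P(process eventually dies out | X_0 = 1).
q = 13/40

The pgf is f(s) = 1/20 + 207/260·s + 2/13·s². The extinction probability q is the smallest fixed point of f in [0, 1]. Setting s = f(s):
  2/13·s² + (207/260 − 1)·s + 1/20 = 0
  2/13·s² − (1/20 + 2/13)·s + 1/20 = 0
which factors as (s − 1)·(2/13·s − 1/20) = 0, giving roots s = 1 and s = (1/20)/(2/13) = 13/40.
Mean offspring μ = 207/260 + 2·2/13 = 287/260 > 1 (supercritical), so q < 1. The extinction probability is the smaller root: q = (1/20)/(2/13) = 13/40.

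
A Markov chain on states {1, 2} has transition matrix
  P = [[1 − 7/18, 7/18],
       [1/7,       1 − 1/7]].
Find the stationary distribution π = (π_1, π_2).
π_1 = 18/67, π_2 = 49/67

Solve πP = π with π_1 + π_2 = 1. From πP = π: π_1 · (1 − 7/18) + π_2 · 1/7 = π_1 ⇒ π_2 · 1/7 = π_1 · 7/18 ⇒ π_2/π_1 = (7/18)/(1/7) = 49/18. Together with π_1 + π_2 = 1:
  π_1 = (1/7)/(7/18 + 1/7) = (1/7)/(67/126) = 18/67,
  π_2 = (7/18)/(7/18 + 1/7) = (7/18)/(67/126) = 49/67.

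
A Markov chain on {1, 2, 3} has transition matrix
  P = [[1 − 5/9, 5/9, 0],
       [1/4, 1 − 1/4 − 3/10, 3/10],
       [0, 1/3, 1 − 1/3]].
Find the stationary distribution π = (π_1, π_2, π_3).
π = (9/47, 20/47, 18/47)

This is a birth-death chain on three states, which satisfies detailed balance: π_1 · P_{12} = π_2 · P_{21} and π_2 · P_{23} = π_3 · P_{32}.
From π_1 · 5/9 = π_2 · 1/4: π_2/π_1 = (5/9)/(1/4) = 20/9.
From π_2 · 3/10 = π_3 · 1/3: π_3/π_2 = (3/10)/(1/3) = 9/10.
Take π_1 proportional to 1; then unnormalized π = (1, 20/9, 2). Normalize by dividing by the sum 47/9:
  π = (9/47, 20/47, 18/47).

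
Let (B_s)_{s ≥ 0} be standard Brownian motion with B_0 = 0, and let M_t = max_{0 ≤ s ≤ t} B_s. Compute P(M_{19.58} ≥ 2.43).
P(M_{19.58} ≥ 2.43) = 2·P(B_{19.58} ≥ 2.43) = 2(1 − Φ(2.43/√19.58)) ≈ 0.5829

By the reflection principle for Brownian motion, P(M_t ≥ a) = 2 · P(B_t ≥ a) for a ≥ 0. Since B_t ~ N(0, t), P(B_t ≥ 2.43) = 1 − Φ(2.43/√t) = 1 − Φ(2.43/√19.58) = 1 − Φ(0.5492). So
  P(M_{19.58} ≥ 2.43) = 2(1 − Φ(0.5492)) ≈ 0.5829.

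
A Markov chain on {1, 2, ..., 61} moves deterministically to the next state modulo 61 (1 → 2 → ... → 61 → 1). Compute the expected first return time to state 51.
E[T_51 | X_0 = 51] = 61

The chain cycles deterministically, so starting at state 51 it returns in exactly 61 steps. Equivalently, the stationary distribution is uniform π_j = 1/61 for every state j, so by Kac's formula E[T_51] = 1/π_51 = 61.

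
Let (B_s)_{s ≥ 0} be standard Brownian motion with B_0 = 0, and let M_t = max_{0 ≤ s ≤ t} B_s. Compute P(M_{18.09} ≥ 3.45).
P(M_{18.09} ≥ 3.45) = 2·P(B_{18.09} ≥ 3.45) = 2(1 − Φ(3.45/√18.09)) ≈ 0.4173

By the reflection principle for Brownian motion, P(M_t ≥ a) = 2 · P(B_t ≥ a) for a ≥ 0. Since B_t ~ N(0, t), P(B_t ≥ 3.45) = 1 − Φ(3.45/√t) = 1 − Φ(3.45/√18.09) = 1 − Φ(0.8111). So
  P(M_{18.09} ≥ 3.45) = 2(1 − Φ(0.8111)) ≈ 0.4173.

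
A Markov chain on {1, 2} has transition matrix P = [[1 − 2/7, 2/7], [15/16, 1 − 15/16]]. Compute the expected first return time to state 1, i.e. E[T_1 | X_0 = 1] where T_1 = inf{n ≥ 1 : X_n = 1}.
E[T_1 | X_0 = 1] = 1/π_1 = 137/105

For an irreducible recurrent Markov chain with stationary distribution π, E[T_i | X_0 = i] = 1/π_i (Kac's formula). Here π_1 = (15/16)/(2/7 + 15/16) = (15/16)/(137/112) = 105/137, so E[T_1 | X_0 = 1] = 1/π_1 = (2/7 + 15/16)/(15/16) = (137/112)/(15/16) = 137/105.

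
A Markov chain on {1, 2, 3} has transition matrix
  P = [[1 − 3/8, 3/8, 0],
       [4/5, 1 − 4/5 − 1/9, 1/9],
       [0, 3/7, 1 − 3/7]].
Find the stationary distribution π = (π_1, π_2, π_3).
π = (144/229, 135/458, 35/458)

This is a birth-death chain on three states, which satisfies detailed balance: π_1 · P_{12} = π_2 · P_{21} and π_2 · P_{23} = π_3 · P_{32}.
From π_1 · 3/8 = π_2 · 4/5: π_2/π_1 = (3/8)/(4/5) = 15/32.
From π_2 · 1/9 = π_3 · 3/7: π_3/π_2 = (1/9)/(3/7) = 7/27.
Take π_1 proportional to 1; then unnormalized π = (1, 15/32, 35/288). Normalize by dividing by the sum 229/144:
  π = (144/229, 135/458, 35/458).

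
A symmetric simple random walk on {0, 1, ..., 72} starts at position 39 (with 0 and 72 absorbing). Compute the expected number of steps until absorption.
E[τ | X_0 = 39] = 1287

Let v_k = E[τ | X_0 = k]. Boundary: v_0 = v_72 = 0. Recurrence: v_k = 1 + (v_{k-1} + v_{k+1})/2 for 1 ≤ k ≤ 71. The particular solution to v_k − (v_{k-1} + v_{k+1})/2 = 1 is v_k = −k^2. Adding homogeneous solution A + B k and matching boundaries gives v_k = k (72 − k). Substituting k = 39: v_39 = 39 · 33 = 1287.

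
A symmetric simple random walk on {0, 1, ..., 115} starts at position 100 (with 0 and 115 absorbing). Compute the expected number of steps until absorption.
E[τ | X_0 = 100] = 1500

Let v_k = E[τ | X_0 = k]. Boundary: v_0 = v_115 = 0. Recurrence: v_k = 1 + (v_{k-1} + v_{k+1})/2 for 1 ≤ k ≤ 114. The particular solution to v_k − (v_{k-1} + v_{k+1})/2 = 1 is v_k = −k^2. Adding homogeneous solution A + B k and matching boundaries gives v_k = k (115 − k). Substituting k = 100: v_100 = 100 · 15 = 1500.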